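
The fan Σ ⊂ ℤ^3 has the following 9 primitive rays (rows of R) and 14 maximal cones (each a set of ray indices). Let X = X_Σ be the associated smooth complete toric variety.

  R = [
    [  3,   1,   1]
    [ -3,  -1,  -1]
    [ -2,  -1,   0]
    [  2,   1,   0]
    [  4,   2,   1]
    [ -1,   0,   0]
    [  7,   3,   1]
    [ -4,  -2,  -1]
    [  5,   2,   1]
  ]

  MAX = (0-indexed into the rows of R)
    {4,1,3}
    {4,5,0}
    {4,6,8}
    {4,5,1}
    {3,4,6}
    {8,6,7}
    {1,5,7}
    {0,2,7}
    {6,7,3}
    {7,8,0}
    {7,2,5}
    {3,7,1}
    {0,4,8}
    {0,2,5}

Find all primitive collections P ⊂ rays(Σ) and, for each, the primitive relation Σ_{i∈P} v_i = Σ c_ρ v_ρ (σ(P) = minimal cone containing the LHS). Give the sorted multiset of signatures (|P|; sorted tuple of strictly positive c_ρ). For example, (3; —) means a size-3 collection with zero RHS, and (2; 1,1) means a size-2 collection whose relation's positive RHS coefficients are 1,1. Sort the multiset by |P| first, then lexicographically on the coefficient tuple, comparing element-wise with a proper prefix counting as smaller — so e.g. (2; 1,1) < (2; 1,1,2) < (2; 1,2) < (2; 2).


Σ has 16 primitive collections:

  P={0,1}:  v_{0} + v_{1} = 0  ⟹  sig = (2; —)
  P={2,3}:  v_{2} + v_{3} = 0  ⟹  sig = (2; —)
  P={4,7}:  v_{4} + v_{7} = 0  ⟹  sig = (2; —)
  P={0,3}:  v_{0} + v_{3} = v_{8}  ⟹  sig = (2; 1)
  P={1,8}:  v_{1} + v_{8} = v_{3}  ⟹  sig = (2; 1)
  P={2,6}:  v_{2} + v_{6} = v_{8}  ⟹  sig = (2; 1)
  P={2,8}:  v_{2} + v_{8} = v_{0}  ⟹  sig = (2; 1)
  P={3,8}:  v_{3} + v_{8} = v_{6}  ⟹  sig = (2; 1)
  P={5,8}:  v_{5} + v_{8} = v_{4}  ⟹  sig = (2; 1)
  P={1,2}:  v_{1} + v_{2} = v_{5} + v_{7}  ⟹  sig = (2; 1,1)
  P={2,4}:  v_{2} + v_{4} = v_{0} + v_{5}  ⟹  sig = (2; 1,1)
  P={3,5}:  v_{3} + v_{5} = v_{1} + v_{4}  ⟹  sig = (2; 1,1)
  P={5,6}:  v_{5} + v_{6} = v_{3} + v_{4}  ⟹  sig = (2; 1,1)
  P={0,6}:  v_{0} + v_{6} = 2·v_{8}  ⟹  sig = (2; 2)
  P={1,6}:  v_{1} + v_{6} = 2·v_{3}  ⟹  sig = (2; 2)
  P={0,5,7}:  v_{0} + v_{5} + v_{7} = v_{2}  ⟹  sig = (3; 1)

Sorted signature multiset PRS(X):
{ (2; —) ×3,  (2; 1) ×6,  (2; 1,1) ×4,  (2; 2) ×2,  (3; 1) }


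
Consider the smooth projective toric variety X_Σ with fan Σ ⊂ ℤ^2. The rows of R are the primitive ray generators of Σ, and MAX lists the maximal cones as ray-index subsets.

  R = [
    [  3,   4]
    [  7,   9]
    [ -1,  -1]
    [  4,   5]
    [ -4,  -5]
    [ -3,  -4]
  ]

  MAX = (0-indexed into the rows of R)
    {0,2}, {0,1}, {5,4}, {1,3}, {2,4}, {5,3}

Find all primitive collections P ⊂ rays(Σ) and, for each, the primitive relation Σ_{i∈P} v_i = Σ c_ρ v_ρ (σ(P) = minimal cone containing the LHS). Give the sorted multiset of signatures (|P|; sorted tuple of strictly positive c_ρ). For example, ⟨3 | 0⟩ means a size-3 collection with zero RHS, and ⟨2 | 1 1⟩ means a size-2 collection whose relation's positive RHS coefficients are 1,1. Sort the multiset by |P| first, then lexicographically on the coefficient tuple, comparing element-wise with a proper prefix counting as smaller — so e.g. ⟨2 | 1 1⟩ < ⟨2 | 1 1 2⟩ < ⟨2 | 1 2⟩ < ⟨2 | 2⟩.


Σ has 9 primitive collections:

  • {0,5}:  v_{0} + v_{5} = 0  →  sig = ⟨2 | 0⟩
  • {3,4}:  v_{3} + v_{4} = 0  →  sig = ⟨2 | 0⟩
  • {0,3}:  v_{0} + v_{3} = v_{1}  →  sig = ⟨2 | 1⟩
  • {0,4}:  v_{0} + v_{4} = v_{2}  →  sig = ⟨2 | 1⟩
  • {1,4}:  v_{1} + v_{4} = v_{0}  →  sig = ⟨2 | 1⟩
  • {1,5}:  v_{1} + v_{5} = v_{3}  →  sig = ⟨2 | 1⟩
  • {2,3}:  v_{2} + v_{3} = v_{0}  →  sig = ⟨2 | 1⟩
  • {2,5}:  v_{2} + v_{5} = v_{4}  →  sig = ⟨2 | 1⟩
  • {1,2}:  v_{1} + v_{2} = 2·v_{0}  →  sig = ⟨2 | 2⟩

so the primitive-relation signature multiset is
[⟨2 | 0⟩, ⟨2 | 0⟩, ⟨2 | 1⟩, ⟨2 | 1⟩, ⟨2 | 1⟩, ⟨2 | 1⟩, ⟨2 | 1⟩, ⟨2 | 1⟩, ⟨2 | 2⟩]


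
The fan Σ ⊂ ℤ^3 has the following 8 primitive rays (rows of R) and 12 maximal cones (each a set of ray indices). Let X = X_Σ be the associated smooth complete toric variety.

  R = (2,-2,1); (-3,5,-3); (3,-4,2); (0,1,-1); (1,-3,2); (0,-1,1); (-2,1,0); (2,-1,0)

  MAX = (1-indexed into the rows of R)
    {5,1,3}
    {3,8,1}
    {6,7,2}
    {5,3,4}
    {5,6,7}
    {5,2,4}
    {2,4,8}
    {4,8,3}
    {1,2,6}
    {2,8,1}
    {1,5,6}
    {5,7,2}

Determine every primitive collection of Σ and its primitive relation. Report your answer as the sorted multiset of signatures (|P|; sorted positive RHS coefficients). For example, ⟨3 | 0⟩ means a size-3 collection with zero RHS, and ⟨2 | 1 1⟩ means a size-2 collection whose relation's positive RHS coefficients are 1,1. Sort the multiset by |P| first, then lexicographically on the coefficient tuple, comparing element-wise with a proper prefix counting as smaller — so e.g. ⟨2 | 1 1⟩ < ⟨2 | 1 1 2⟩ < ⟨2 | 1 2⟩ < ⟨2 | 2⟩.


Minimal non-faces — 12 found among 8 rays, 12 max cones:

  P = {4,6}:  v_{4} + v_{6} = 0  →  sig = ⟨2 | 0⟩
  P = {7,8}:  v_{7} + v_{8} = 0  →  sig = ⟨2 | 0⟩
  P = {1,4}:  v_{1} + v_{4} = v_{8}  →  sig = ⟨2 | 1⟩
  P = {1,7}:  v_{1} + v_{7} = v_{6}  →  sig = ⟨2 | 1⟩
  P = {2,3}:  v_{2} + v_{3} = v_{4}  →  sig = ⟨2 | 1⟩
  P = {3,7}:  v_{3} + v_{7} = v_{5}  →  sig = ⟨2 | 1⟩
  P = {5,8}:  v_{5} + v_{8} = v_{3}  →  sig = ⟨2 | 1⟩
  P = {6,8}:  v_{6} + v_{8} = v_{1}  →  sig = ⟨2 | 1⟩
  P = {3,6}:  v_{3} + v_{6} = v_{1} + v_{5}  →  sig = ⟨2 | 1 1⟩
  P = {4,7}:  v_{4} + v_{7} = v_{2} + v_{5}  →  sig = ⟨2 | 1 1⟩
  P = {1,2,5}:  v_{1} + v_{2} + v_{5} = 0  →  sig = ⟨3 | 0⟩
  P = {2,5,6}:  v_{2} + v_{5} + v_{6} = v_{7}  →  sig = ⟨3 | 1⟩

so the primitive-relation signature multiset is
{ ⟨2 | 0⟩ ×2,  ⟨2 | 1⟩ ×6,  ⟨2 | 1 1⟩ ×2,  ⟨3 | 0⟩,  ⟨3 | 1⟩ }


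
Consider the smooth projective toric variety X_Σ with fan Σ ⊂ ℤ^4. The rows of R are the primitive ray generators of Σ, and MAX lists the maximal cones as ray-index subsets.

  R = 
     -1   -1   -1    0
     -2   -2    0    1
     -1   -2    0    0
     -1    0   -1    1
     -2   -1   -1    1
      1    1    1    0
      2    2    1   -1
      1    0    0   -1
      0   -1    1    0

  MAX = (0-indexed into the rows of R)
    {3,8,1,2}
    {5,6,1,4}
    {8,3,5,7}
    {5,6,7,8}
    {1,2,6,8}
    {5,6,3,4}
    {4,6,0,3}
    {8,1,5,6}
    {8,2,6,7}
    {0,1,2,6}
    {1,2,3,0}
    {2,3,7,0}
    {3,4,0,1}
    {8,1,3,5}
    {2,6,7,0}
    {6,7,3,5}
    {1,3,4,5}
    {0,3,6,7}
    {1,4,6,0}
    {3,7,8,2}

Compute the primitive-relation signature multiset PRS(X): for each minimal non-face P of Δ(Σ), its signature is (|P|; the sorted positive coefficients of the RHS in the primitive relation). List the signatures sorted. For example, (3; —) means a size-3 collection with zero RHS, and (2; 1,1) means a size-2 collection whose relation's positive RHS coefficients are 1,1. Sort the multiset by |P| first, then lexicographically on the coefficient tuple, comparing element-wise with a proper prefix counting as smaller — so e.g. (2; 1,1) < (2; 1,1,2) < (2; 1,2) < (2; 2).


The 10 primitive collections of Σ (r=9, n=4):

  • {0,5}:  v_{0} + v_{5} = 0  so sig = (2; —)
  • {0,8}:  v_{0} + v_{8} = v_{2}  so sig = (2; 1)
  • {1,7}:  v_{1} + v_{7} = v_{2}  so sig = (2; 1)
  • {2,5}:  v_{2} + v_{5} = v_{8}  so sig = (2; 1)
  • {4,7}:  v_{4} + v_{7} = v_{0}  so sig = (2; 1)
  • {4,8}:  v_{4} + v_{8} = v_{1}  so sig = (2; 1)
  • {2,4}:  v_{2} + v_{4} = v_{0} + v_{1}  so sig = (2; 1,1)
  • {2,3,6}:  v_{2} + v_{3} + v_{6} = 0  so sig = (3; —)
  • {3,6,8}:  v_{3} + v_{6} + v_{8} = v_{5}  so sig = (3; 1)
  • {1,3,6}:  v_{1} + v_{3} + v_{6} = v_{4} + v_{5}  so sig = (3; 1,1)

Hence PRS(X_Σ) =
    |P|=2: 7 collections, coeffs (), (1), (1), (1), (1), (1), (1,1)
    |P|=3: 3 collections, coeffs (), (1), (1,1)


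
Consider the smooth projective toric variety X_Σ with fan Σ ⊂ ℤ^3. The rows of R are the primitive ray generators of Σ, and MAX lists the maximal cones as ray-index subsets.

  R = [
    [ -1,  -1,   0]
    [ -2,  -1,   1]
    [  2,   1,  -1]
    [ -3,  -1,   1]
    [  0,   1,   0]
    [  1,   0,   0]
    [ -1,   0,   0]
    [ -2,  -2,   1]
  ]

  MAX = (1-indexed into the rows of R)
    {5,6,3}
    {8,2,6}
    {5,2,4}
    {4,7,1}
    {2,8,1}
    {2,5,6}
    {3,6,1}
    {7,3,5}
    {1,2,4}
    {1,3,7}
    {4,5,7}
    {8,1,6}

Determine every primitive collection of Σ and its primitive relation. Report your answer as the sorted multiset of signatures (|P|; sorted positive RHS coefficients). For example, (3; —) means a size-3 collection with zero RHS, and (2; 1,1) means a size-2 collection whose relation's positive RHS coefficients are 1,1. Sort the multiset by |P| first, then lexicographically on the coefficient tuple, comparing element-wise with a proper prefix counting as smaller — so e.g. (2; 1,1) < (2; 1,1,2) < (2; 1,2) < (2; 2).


|primitive collections| = 11. Relations:

  {2,3}:  v_{2} + v_{3} = 0  →  sig = (2; —)
  {6,7}:  v_{6} + v_{7} = 0  →  sig = (2; —)
  {1,5}:  v_{1} + v_{5} = v_{7}  →  sig = (2; 1)
  {2,7}:  v_{2} + v_{7} = v_{4}  →  sig = (2; 1)
  {3,4}:  v_{3} + v_{4} = v_{7}  →  sig = (2; 1)
  {4,6}:  v_{4} + v_{6} = v_{2}  →  sig = (2; 1)
  {5,8}:  v_{5} + v_{8} = v_{2}  →  sig = (2; 1)
  {3,8}:  v_{3} + v_{8} = v_{1} + v_{6}  →  sig = (2; 1,1)
  {7,8}:  v_{7} + v_{8} = v_{1} + v_{2}  →  sig = (2; 1,1)
  {4,8}:  v_{4} + v_{8} = v_{1} + 2·v_{2}  →  sig = (2; 1,2)
  {1,2,6}:  v_{1} + v_{2} + v_{6} = v_{8}  →  sig = (3; 1)

so the primitive-relation signature multiset is
{ (2; —) ×2,  (2; 1) ×5,  (2; 1,1) ×2,  (2; 1,2),  (3; 1) }


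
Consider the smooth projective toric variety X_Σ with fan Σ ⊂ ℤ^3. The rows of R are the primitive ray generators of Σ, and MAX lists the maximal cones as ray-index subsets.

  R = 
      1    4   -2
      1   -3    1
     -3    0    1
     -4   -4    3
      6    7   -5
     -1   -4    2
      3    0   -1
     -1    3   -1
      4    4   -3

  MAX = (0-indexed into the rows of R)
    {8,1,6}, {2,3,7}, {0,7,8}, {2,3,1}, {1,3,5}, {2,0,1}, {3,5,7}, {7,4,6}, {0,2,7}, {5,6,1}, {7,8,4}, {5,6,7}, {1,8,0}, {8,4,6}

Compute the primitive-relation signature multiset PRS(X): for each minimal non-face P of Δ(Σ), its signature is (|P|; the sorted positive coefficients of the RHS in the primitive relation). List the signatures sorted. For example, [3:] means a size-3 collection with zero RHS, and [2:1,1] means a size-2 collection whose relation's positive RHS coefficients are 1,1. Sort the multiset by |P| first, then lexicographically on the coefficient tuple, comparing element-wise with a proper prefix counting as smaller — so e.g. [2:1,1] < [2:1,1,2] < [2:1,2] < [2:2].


Δ(Σ) — 9 vertices, 16 min non-faces:

  • {0,5}:  v_{0} + v_{5} = 0  so sig = [2:]
  • {1,7}:  v_{1} + v_{7} = 0  so sig = [2:]
  • {2,6}:  v_{2} + v_{6} = 0  so sig = [2:]
  • {3,8}:  v_{3} + v_{8} = 0  so sig = [2:]
  • {0,3}:  v_{0} + v_{3} = v_{2}  so sig = [2:1]
  • {0,6}:  v_{0} + v_{6} = v_{8}  so sig = [2:1]
  • {2,5}:  v_{2} + v_{5} = v_{3}  so sig = [2:1]
  • {2,8}:  v_{2} + v_{8} = v_{0}  so sig = [2:1]
  • {3,6}:  v_{3} + v_{6} = v_{5}  so sig = [2:1]
  • {5,8}:  v_{5} + v_{8} = v_{6}  so sig = [2:1]
  • {1,4}:  v_{1} + v_{4} = v_{6} + v_{8}  so sig = [2:1,1]
  • {2,4}:  v_{2} + v_{4} = v_{7} + v_{8}  so sig = [2:1,1]
  • {3,4}:  v_{3} + v_{4} = v_{6} + v_{7}  so sig = [2:1,1]
  • {0,4}:  v_{0} + v_{4} = v_{7} + 2·v_{8}  so sig = [2:1,2]
  • {4,5}:  v_{4} + v_{5} = 2·v_{6} + v_{7}  so sig = [2:1,2]
  • {6,7,8}:  v_{6} + v_{7} + v_{8} = v_{4}  so sig = [3:1]

Hence PRS(X_Σ) =
{ [2:] ×4,  [2:1] ×6,  [2:1,1] ×3,  [2:1,2] ×2,  [3:1] }


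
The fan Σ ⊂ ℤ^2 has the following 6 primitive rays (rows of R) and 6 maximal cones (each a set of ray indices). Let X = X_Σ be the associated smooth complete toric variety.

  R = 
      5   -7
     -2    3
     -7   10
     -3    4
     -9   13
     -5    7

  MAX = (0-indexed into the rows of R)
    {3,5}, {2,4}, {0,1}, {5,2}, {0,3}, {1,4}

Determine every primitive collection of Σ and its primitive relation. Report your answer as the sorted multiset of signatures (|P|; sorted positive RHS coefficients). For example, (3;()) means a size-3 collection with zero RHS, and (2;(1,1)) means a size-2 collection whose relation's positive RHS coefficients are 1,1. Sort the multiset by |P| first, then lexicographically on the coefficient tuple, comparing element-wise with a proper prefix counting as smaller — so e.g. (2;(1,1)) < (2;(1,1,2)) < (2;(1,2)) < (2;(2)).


Primitive collections (9):

  {0,5}:  v_{0} + v_{5} = 0  ⇒ sig = (2;())
  {0,2}:  v_{0} + v_{2} = v_{1}  ⇒ sig = (2;(1))
  {1,2}:  v_{1} + v_{2} = v_{4}  ⇒ sig = (2;(1))
  {1,3}:  v_{1} + v_{3} = v_{5}  ⇒ sig = (2;(1))
  {1,5}:  v_{1} + v_{5} = v_{2}  ⇒ sig = (2;(1))
  {3,4}:  v_{3} + v_{4} = v_{2} + v_{5}  ⇒ sig = (2;(1,1))
  {0,4}:  v_{0} + v_{4} = 2·v_{1}  ⇒ sig = (2;(2))
  {2,3}:  v_{2} + v_{3} = 2·v_{5}  ⇒ sig = (2;(2))
  {4,5}:  v_{4} + v_{5} = 2·v_{2}  ⇒ sig = (2;(2))

so the primitive-relation signature multiset is
    (2;())
    (2;(1))
    (2;(1))
    (2;(1))
    (2;(1))
    (2;(1,1))
    (2;(2))
    (2;(2))
    (2;(2))


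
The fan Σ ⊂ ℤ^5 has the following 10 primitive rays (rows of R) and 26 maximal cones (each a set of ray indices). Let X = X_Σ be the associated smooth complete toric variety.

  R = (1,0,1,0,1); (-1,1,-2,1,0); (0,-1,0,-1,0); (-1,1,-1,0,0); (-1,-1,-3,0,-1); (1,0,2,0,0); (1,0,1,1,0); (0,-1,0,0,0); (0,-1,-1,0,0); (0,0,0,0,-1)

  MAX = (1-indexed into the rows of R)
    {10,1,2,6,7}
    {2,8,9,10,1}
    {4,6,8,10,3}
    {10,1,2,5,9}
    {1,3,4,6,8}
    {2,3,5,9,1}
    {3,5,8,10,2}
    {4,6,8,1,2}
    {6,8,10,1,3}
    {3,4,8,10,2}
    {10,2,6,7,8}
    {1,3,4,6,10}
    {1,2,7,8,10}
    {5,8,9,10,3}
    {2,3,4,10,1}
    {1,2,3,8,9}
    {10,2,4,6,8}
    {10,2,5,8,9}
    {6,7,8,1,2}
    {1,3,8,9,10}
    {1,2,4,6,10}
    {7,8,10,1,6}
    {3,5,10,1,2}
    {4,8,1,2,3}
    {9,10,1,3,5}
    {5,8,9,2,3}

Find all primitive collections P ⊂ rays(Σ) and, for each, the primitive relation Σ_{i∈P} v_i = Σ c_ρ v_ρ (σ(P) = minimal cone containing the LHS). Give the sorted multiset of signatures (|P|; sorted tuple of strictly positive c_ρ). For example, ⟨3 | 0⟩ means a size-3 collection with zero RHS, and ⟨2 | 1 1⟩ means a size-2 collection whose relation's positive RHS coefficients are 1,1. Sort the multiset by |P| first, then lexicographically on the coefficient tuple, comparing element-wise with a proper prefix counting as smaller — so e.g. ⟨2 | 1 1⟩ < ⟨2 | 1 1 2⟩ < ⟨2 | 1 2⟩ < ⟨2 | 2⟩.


The 14 primitive collections of Σ (r=10, n=5):

  • {4,7}:  v_{4} + v_{7} = v_{2} + v_{6}  ⟹  sig = ⟨2 | 1 1⟩
  • {4,9}:  v_{4} + v_{9} = v_{2} + v_{3}  ⟹  sig = ⟨2 | 1 1⟩
  • {5,6}:  v_{5} + v_{6} = v_{9} + v_{10}  ⟹  sig = ⟨2 | 1 1⟩
  • {3,7}:  v_{3} + v_{7} = v_{1} + v_{8} + v_{10}  ⟹  sig = ⟨2 | 1 1 1⟩
  • {6,9}:  v_{6} + v_{9} = v_{1} + v_{8} + v_{10}  ⟹  sig = ⟨2 | 1 1 1⟩
  • {5,7}:  v_{5} + v_{7} = v_{1} + v_{2} + v_{8} + v_{9} + 2·v_{10}  ⟹  sig = ⟨2 | 1 1 1 1 2⟩
  • {4,5}:  v_{4} + v_{5} = 2·v_{2} + 2·v_{3} + v_{10}  ⟹  sig = ⟨2 | 1 2 2⟩
  • {7,9}:  v_{7} + v_{9} = 2·v_{1} + v_{2} + 2·v_{8} + 2·v_{10}  ⟹  sig = ⟨2 | 1 2 2 2⟩
  • {2,3,6}:  v_{2} + v_{3} + v_{6} = 0  ⟹  sig = ⟨3 | 0⟩
  • {1,5,8}:  v_{1} + v_{5} + v_{8} = 2·v_{9}  ⟹  sig = ⟨3 | 2⟩
  • {1,4,8,10}:  v_{1} + v_{4} + v_{8} + v_{10} = 0  ⟹  sig = ⟨4 | 0⟩
  • {2,3,9,10}:  v_{2} + v_{3} + v_{9} + v_{10} = v_{5}  ⟹  sig = ⟨4 | 1⟩
  • {1,2,3,8,10}:  v_{1} + v_{2} + v_{3} + v_{8} + v_{10} = v_{9}  ⟹  sig = ⟨5 | 1⟩
  • {1,2,6,8,10}:  v_{1} + v_{2} + v_{6} + v_{8} + v_{10} = v_{7}  ⟹  sig = ⟨5 | 1⟩

so the primitive-relation signature multiset is
[⟨2 | 1 1⟩, ⟨2 | 1 1⟩, ⟨2 | 1 1⟩, ⟨2 | 1 1 1⟩, ⟨2 | 1 1 1⟩, ⟨2 | 1 1 1 1 2⟩, ⟨2 | 1 2 2⟩, ⟨2 | 1 2 2 2⟩, ⟨3 | 0⟩, ⟨3 | 2⟩, ⟨4 | 0⟩, ⟨4 | 1⟩, ⟨5 | 1⟩, ⟨5 | 1⟩]


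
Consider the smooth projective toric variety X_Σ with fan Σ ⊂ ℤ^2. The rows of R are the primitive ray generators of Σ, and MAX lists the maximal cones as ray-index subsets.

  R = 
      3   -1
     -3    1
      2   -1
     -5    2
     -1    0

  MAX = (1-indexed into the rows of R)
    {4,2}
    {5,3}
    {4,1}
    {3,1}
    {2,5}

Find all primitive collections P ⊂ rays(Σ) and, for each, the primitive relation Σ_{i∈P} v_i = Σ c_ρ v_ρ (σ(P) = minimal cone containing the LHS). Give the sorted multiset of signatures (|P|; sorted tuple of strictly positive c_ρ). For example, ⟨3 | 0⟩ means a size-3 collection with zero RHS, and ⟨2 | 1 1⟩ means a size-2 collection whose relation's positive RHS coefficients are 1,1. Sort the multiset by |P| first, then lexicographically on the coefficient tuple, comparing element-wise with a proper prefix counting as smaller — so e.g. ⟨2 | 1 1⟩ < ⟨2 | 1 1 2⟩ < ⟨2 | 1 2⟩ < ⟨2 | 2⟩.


Primitive collections (5):

  {1,2}:  v_{1} + v_{2} = 0  so sig = ⟨2 | 0⟩
  {1,5}:  v_{1} + v_{5} = v_{3}  so sig = ⟨2 | 1⟩
  {2,3}:  v_{2} + v_{3} = v_{5}  so sig = ⟨2 | 1⟩
  {3,4}:  v_{3} + v_{4} = v_{2}  so sig = ⟨2 | 1⟩
  {4,5}:  v_{4} + v_{5} = 2·v_{2}  so sig = ⟨2 | 2⟩

Signatures (|P|; sorted positive RHS coefficients), sorted:
[⟨2 | 0⟩, ⟨2 | 1⟩, ⟨2 | 1⟩, ⟨2 | 1⟩, ⟨2 | 2⟩]


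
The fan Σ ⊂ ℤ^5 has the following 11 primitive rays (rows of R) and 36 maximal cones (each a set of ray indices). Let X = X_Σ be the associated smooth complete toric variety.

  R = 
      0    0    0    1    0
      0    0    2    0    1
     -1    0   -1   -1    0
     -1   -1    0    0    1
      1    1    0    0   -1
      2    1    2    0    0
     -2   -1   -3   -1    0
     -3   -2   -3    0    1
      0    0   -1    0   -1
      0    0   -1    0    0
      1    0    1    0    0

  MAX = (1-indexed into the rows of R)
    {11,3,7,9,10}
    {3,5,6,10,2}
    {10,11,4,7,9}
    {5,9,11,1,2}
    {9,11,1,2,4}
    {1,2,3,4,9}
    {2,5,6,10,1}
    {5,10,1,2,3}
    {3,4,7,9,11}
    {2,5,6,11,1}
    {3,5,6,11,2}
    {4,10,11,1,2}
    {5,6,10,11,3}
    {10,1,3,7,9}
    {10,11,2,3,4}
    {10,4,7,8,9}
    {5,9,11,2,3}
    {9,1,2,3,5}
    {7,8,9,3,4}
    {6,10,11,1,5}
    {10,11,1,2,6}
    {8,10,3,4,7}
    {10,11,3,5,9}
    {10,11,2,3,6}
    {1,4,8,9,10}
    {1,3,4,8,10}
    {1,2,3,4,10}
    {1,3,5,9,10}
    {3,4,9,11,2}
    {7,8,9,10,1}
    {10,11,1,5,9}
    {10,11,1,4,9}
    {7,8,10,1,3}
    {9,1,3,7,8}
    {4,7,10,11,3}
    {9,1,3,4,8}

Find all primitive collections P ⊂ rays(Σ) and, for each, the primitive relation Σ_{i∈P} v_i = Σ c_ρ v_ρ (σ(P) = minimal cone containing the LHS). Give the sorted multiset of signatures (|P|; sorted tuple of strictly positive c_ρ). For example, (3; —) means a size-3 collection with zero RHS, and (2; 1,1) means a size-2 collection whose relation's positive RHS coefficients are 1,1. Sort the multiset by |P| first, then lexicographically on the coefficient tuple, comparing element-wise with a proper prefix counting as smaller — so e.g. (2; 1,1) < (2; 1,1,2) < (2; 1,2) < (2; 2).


Minimal non-faces — 18 found among 11 rays, 36 max cones:

  P={4,5}:  v_{4} + v_{5} = 0  →  sig = (2; —)
  P={2,7}:  v_{2} + v_{7} = v_{3} + v_{4}  →  sig = (2; 1,1)
  P={5,8}:  v_{5} + v_{8} = v_{1} + v_{7}  →  sig = (2; 1,1)
  P={6,8}:  v_{6} + v_{8} = v_{4} + v_{10}  →  sig = (2; 1,1)
  P={6,9}:  v_{6} + v_{9} = v_{5} + v_{11}  →  sig = (2; 1,1)
  P={4,6}:  v_{4} + v_{6} = v_{2} + v_{10} + v_{11}  →  sig = (2; 1,1,1)
  P={5,7}:  v_{5} + v_{7} = v_{3} + v_{9} + v_{10}  →  sig = (2; 1,1,1)
  P={6,7}:  v_{6} + v_{7} = v_{3} + v_{10} + v_{11}  →  sig = (2; 1,1,1)
  P={2,8}:  v_{2} + v_{8} = v_{1} + v_{3} + 2·v_{4}  →  sig = (2; 1,1,2)
  P={8,11}:  v_{8} + v_{11} = 2·v_{4} + v_{9} + v_{10}  →  sig = (2; 1,1,2)
  P={1,3,11}:  v_{1} + v_{3} + v_{11} = 0  →  sig = (3; —)
  P={2,9,10}:  v_{2} + v_{9} + v_{10} = 0  →  sig = (3; —)
  P={1,4,7}:  v_{1} + v_{4} + v_{7} = v_{8}  →  sig = (3; 1)
  P={1,3,6}:  v_{1} + v_{3} + v_{6} = v_{2} + v_{5} + v_{10}  →  sig = (3; 1,1,1)
  P={1,7,11}:  v_{1} + v_{7} + v_{11} = v_{4} + v_{9} + v_{10}  →  sig = (3; 1,1,1)
  P={2,5,10,11}:  v_{2} + v_{5} + v_{10} + v_{11} = v_{6}  →  sig = (4; 1)
  P={3,4,9,10}:  v_{3} + v_{4} + v_{9} + v_{10} = v_{7}  →  sig = (4; 1)
  P={3,8,9,10}:  v_{3} + v_{8} + v_{9} + v_{10} = v_{1} + 2·v_{7}  →  sig = (4; 1,2)

Signatures (|P|; sorted positive RHS coefficients), sorted:
    (2; —)
    (2; 1,1)
    (2; 1,1)
    (2; 1,1)
    (2; 1,1)
    (2; 1,1,1)
    (2; 1,1,1)
    (2; 1,1,1)
    (2; 1,1,2)
    (2; 1,1,2)
    (3; —)
    (3; —)
    (3; 1)
    (3; 1,1,1)
    (3; 1,1,1)
    (4; 1)
    (4; 1)
    (4; 1,2)


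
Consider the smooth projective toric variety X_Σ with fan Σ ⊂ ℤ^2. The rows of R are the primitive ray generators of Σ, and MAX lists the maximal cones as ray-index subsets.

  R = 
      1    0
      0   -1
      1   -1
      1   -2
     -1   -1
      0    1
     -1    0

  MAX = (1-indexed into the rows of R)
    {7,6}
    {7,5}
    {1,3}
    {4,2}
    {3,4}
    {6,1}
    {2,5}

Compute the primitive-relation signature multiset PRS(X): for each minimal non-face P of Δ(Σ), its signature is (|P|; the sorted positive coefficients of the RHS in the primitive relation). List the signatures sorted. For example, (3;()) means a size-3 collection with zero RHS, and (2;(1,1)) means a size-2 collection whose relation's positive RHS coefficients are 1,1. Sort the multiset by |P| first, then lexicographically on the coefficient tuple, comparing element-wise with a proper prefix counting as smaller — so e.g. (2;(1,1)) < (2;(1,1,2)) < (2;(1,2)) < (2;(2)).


Δ(Σ) — 7 vertices, 14 min non-faces:

  {1,7}:  v_{1} + v_{7} = 0 — sig = (2;())
  {2,6}:  v_{2} + v_{6} = 0 — sig = (2;())
  {1,2}:  v_{1} + v_{2} = v_{3} — sig = (2;(1))
  {1,5}:  v_{1} + v_{5} = v_{2} — sig = (2;(1))
  {2,3}:  v_{2} + v_{3} = v_{4} — sig = (2;(1))
  {2,7}:  v_{2} + v_{7} = v_{5} — sig = (2;(1))
  {3,6}:  v_{3} + v_{6} = v_{1} — sig = (2;(1))
  {3,7}:  v_{3} + v_{7} = v_{2} — sig = (2;(1))
  {4,6}:  v_{4} + v_{6} = v_{3} — sig = (2;(1))
  {5,6}:  v_{5} + v_{6} = v_{7} — sig = (2;(1))
  {1,4}:  v_{1} + v_{4} = 2·v_{3} — sig = (2;(2))
  {3,5}:  v_{3} + v_{5} = 2·v_{2} — sig = (2;(2))
  {4,7}:  v_{4} + v_{7} = 2·v_{2} — sig = (2;(2))
  {4,5}:  v_{4} + v_{5} = 3·v_{2} — sig = (2;(3))

so the primitive-relation signature multiset is
    |P|=2: 14 collections, coeffs (), (), (1), (1), (1), (1), (1), (1), (1), (1), (2), (2), (2), (3)


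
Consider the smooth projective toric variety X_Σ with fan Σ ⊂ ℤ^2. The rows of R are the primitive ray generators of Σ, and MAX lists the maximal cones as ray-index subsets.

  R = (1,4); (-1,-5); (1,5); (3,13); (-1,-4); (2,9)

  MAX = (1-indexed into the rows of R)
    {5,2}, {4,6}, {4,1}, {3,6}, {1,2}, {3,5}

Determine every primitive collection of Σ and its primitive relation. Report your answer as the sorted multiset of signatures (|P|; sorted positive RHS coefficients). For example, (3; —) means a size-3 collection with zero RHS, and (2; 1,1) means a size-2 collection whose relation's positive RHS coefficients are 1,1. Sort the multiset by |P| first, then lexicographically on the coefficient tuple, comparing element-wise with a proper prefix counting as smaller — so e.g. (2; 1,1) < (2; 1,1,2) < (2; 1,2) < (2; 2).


9 collections generate NE(X_Σ); each relation:

  P = {1,5}:  v_{1} + v_{5} = 0  →  sig = (2; —)
  P = {2,3}:  v_{2} + v_{3} = 0  →  sig = (2; —)
  P = {1,3}:  v_{1} + v_{3} = v_{6}  →  sig = (2; 1)
  P = {1,6}:  v_{1} + v_{6} = v_{4}  →  sig = (2; 1)
  P = {2,6}:  v_{2} + v_{6} = v_{1}  →  sig = (2; 1)
  P = {4,5}:  v_{4} + v_{5} = v_{6}  →  sig = (2; 1)
  P = {5,6}:  v_{5} + v_{6} = v_{3}  →  sig = (2; 1)
  P = {2,4}:  v_{2} + v_{4} = 2·v_{1}  →  sig = (2; 2)
  P = {3,4}:  v_{3} + v_{4} = 2·v_{6}  →  sig = (2; 2)

Signatures (|P|; sorted positive RHS coefficients), sorted:
    |P|=2: 9 collections, coeffs (), (), (1), (1), (1), (1), (1), (2), (2)


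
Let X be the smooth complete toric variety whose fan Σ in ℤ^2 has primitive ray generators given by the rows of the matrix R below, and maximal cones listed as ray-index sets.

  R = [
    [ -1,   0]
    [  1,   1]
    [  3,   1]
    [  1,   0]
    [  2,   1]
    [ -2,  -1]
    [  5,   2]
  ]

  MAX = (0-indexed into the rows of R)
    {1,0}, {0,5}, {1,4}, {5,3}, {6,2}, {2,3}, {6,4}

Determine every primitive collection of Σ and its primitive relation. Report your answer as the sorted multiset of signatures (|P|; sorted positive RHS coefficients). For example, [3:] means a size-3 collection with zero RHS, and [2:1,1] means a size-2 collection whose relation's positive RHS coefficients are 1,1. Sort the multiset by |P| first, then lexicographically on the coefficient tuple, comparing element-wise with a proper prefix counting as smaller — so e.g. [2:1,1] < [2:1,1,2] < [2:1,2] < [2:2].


Σ has 14 primitive collections:

  P={0,3}:  v_{0} + v_{3} = 0  ⟹  sig = [2:]
  P={4,5}:  v_{4} + v_{5} = 0  ⟹  sig = [2:]
  P={0,2}:  v_{0} + v_{2} = v_{4}  ⟹  sig = [2:1]
  P={0,4}:  v_{0} + v_{4} = v_{1}  ⟹  sig = [2:1]
  P={1,3}:  v_{1} + v_{3} = v_{4}  ⟹  sig = [2:1]
  P={1,5}:  v_{1} + v_{5} = v_{0}  ⟹  sig = [2:1]
  P={2,4}:  v_{2} + v_{4} = v_{6}  ⟹  sig = [2:1]
  P={2,5}:  v_{2} + v_{5} = v_{3}  ⟹  sig = [2:1]
  P={3,4}:  v_{3} + v_{4} = v_{2}  ⟹  sig = [2:1]
  P={5,6}:  v_{5} + v_{6} = v_{2}  ⟹  sig = [2:1]
  P={0,6}:  v_{0} + v_{6} = 2·v_{4}  ⟹  sig = [2:2]
  P={1,2}:  v_{1} + v_{2} = 2·v_{4}  ⟹  sig = [2:2]
  P={3,6}:  v_{3} + v_{6} = 2·v_{2}  ⟹  sig = [2:2]
  P={1,6}:  v_{1} + v_{6} = 3·v_{4}  ⟹  sig = [2:3]

Sorted signature multiset PRS(X):
{ [2:] ×2,  [2:1] ×8,  [2:2] ×3,  [2:3] }


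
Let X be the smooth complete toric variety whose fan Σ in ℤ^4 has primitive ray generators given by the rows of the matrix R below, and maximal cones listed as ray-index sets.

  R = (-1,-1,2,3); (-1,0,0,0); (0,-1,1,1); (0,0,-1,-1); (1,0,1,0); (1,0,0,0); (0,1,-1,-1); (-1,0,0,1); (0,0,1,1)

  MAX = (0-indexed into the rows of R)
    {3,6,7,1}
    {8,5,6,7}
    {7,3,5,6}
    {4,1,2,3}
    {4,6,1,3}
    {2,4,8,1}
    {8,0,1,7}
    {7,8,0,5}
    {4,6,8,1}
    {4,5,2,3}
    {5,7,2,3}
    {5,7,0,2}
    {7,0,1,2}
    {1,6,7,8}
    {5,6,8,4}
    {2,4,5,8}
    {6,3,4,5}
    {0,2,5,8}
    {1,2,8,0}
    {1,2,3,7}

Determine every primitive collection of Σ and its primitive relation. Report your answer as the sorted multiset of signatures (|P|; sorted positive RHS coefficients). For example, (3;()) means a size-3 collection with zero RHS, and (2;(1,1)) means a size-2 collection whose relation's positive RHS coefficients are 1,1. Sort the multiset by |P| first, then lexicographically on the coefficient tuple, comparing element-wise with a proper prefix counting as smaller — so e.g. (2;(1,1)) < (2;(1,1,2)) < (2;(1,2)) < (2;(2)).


The 8 primitive collections of Σ (r=9, n=4):

  • {1,5}:  v_{1} + v_{5} = 0  so sig = (2;())
  • {2,6}:  v_{2} + v_{6} = 0  so sig = (2;())
  • {3,8}:  v_{3} + v_{8} = 0  so sig = (2;())
  • {4,7}:  v_{4} + v_{7} = v_{8}  so sig = (2;(1))
  • {0,3}:  v_{0} + v_{3} = v_{2} + v_{7}  so sig = (2;(1,1))
  • {0,6}:  v_{0} + v_{6} = v_{7} + v_{8}  so sig = (2;(1,1))
  • {0,4}:  v_{0} + v_{4} = v_{2} + 2·v_{8}  so sig = (2;(1,2))
  • {2,7,8}:  v_{2} + v_{7} + v_{8} = v_{0}  so sig = (3;(1))

so the primitive-relation signature multiset is
{ (2;()) ×3,  (2;(1)),  (2;(1,1)) ×2,  (2;(1,2)),  (3;(1)) }


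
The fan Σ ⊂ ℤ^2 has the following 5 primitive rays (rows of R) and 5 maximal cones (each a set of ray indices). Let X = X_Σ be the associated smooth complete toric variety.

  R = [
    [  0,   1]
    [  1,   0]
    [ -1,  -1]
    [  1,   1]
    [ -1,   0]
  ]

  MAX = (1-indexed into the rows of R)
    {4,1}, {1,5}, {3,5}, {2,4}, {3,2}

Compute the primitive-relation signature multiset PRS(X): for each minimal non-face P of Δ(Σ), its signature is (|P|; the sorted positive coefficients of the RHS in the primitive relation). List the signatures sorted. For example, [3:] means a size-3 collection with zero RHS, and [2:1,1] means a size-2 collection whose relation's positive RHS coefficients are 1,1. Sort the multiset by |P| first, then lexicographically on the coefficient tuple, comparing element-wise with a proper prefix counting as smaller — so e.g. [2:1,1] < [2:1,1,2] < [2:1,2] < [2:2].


Minimal non-faces — 5 found among 5 rays, 5 max cones:

  {2,5}:  v_{2} + v_{5} = 0 ; sig = [2:]
  {3,4}:  v_{3} + v_{4} = 0 ; sig = [2:]
  {1,2}:  v_{1} + v_{2} = v_{4} ; sig = [2:1]
  {1,3}:  v_{1} + v_{3} = v_{5} ; sig = [2:1]
  {4,5}:  v_{4} + v_{5} = v_{1} ; sig = [2:1]

Signatures (|P|; sorted positive RHS coefficients), sorted:
[[2:], [2:], [2:1], [2:1], [2:1]]


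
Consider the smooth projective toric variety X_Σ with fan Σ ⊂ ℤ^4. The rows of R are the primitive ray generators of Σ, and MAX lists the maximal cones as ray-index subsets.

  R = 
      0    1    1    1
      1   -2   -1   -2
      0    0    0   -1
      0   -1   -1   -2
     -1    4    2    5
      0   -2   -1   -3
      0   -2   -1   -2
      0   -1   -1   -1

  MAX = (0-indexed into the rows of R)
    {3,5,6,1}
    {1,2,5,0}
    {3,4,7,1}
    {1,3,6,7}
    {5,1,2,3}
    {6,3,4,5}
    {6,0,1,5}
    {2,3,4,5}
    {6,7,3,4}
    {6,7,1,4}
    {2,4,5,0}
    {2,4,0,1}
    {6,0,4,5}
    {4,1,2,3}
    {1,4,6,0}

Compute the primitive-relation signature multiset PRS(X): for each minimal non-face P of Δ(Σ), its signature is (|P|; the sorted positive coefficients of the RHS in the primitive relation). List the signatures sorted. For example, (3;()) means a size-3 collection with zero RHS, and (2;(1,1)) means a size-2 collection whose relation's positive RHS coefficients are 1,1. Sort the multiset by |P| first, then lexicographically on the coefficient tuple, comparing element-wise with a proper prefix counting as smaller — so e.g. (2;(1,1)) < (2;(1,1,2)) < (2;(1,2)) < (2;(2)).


Minimal non-faces — 7 found among 8 rays, 15 max cones:

  • {0,7}:  v_{0} + v_{7} = 0  so sig = (2;())
  • {0,3}:  v_{0} + v_{3} = v_{2}  so sig = (2;(1))
  • {2,6}:  v_{2} + v_{6} = v_{5}  so sig = (2;(1))
  • {2,7}:  v_{2} + v_{7} = v_{3}  so sig = (2;(1))
  • {5,7}:  v_{5} + v_{7} = v_{3} + v_{6}  so sig = (2;(1,1))
  • {1,4,5}:  v_{1} + v_{4} + v_{5} = 0  so sig = (3;())
  • {1,3,4,6}:  v_{1} + v_{3} + v_{4} + v_{6} = v_{7}  so sig = (4;(1))

Sorted signature multiset PRS(X):
    (2;())
    (2;(1))
    (2;(1))
    (2;(1))
    (2;(1,1))
    (3;())
    (4;(1))


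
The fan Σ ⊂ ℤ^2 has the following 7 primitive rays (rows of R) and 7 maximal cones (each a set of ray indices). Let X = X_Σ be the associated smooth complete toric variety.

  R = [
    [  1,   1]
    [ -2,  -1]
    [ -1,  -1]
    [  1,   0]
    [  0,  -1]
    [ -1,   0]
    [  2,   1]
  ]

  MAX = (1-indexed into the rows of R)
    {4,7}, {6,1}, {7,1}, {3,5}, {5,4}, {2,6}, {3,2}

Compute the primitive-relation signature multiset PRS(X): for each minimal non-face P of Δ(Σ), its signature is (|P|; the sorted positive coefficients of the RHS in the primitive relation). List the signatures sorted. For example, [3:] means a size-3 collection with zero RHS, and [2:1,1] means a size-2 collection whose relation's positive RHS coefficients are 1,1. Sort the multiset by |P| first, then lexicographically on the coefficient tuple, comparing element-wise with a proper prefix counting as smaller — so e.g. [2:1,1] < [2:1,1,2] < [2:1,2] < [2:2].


Δ(Σ) — 7 vertices, 14 min non-faces:

  • {1,3}:  v_{1} + v_{3} = 0 ; sig = [2:]
  • {2,7}:  v_{2} + v_{7} = 0 ; sig = [2:]
  • {4,6}:  v_{4} + v_{6} = 0 ; sig = [2:]
  • {1,2}:  v_{1} + v_{2} = v_{6} ; sig = [2:1]
  • {1,4}:  v_{1} + v_{4} = v_{7} ; sig = [2:1]
  • {1,5}:  v_{1} + v_{5} = v_{4} ; sig = [2:1]
  • {2,4}:  v_{2} + v_{4} = v_{3} ; sig = [2:1]
  • {3,4}:  v_{3} + v_{4} = v_{5} ; sig = [2:1]
  • {3,6}:  v_{3} + v_{6} = v_{2} ; sig = [2:1]
  • {3,7}:  v_{3} + v_{7} = v_{4} ; sig = [2:1]
  • {5,6}:  v_{5} + v_{6} = v_{3} ; sig = [2:1]
  • {6,7}:  v_{6} + v_{7} = v_{1} ; sig = [2:1]
  • {2,5}:  v_{2} + v_{5} = 2·v_{3} ; sig = [2:2]
  • {5,7}:  v_{5} + v_{7} = 2·v_{4} ; sig = [2:2]

Sorted signature multiset PRS(X):
    [2:]
    [2:]
    [2:]
    [2:1]
    [2:1]
    [2:1]
    [2:1]
    [2:1]
    [2:1]
    [2:1]
    [2:1]
    [2:1]
    [2:2]
    [2:2]


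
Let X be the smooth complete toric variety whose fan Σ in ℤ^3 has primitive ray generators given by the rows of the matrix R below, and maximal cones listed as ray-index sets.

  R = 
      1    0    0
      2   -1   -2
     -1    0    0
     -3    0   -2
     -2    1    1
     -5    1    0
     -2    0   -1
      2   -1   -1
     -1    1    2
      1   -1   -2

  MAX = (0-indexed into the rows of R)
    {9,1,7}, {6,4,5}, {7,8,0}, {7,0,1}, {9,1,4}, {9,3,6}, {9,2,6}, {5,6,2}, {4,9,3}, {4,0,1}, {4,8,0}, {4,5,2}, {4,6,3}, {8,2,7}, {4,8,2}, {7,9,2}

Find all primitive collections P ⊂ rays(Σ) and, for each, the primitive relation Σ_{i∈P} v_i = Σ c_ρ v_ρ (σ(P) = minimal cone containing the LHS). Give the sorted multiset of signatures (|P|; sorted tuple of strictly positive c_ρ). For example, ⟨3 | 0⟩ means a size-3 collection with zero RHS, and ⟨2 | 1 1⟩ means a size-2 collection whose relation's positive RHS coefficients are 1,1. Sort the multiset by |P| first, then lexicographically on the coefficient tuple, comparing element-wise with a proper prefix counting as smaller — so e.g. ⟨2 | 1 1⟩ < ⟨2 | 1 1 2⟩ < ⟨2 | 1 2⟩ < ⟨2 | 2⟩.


The 24 primitive collections of Σ (r=10, n=3):

  P={0,2}:  v_{0} + v_{2} = 0 ; sig = ⟨2 | 0⟩
  P={4,7}:  v_{4} + v_{7} = 0 ; sig = ⟨2 | 0⟩
  P={8,9}:  v_{8} + v_{9} = 0 ; sig = ⟨2 | 0⟩
  P={0,9}:  v_{0} + v_{9} = v_{1} ; sig = ⟨2 | 1⟩
  P={1,2}:  v_{1} + v_{2} = v_{9} ; sig = ⟨2 | 1⟩
  P={1,5}:  v_{1} + v_{5} = v_{3} ; sig = ⟨2 | 1⟩
  P={1,8}:  v_{1} + v_{8} = v_{0} ; sig = ⟨2 | 1⟩
  P={0,5}:  v_{0} + v_{5} = v_{4} + v_{6} ; sig = ⟨2 | 1 1⟩
  P={0,6}:  v_{0} + v_{6} = v_{4} + v_{9} ; sig = ⟨2 | 1 1⟩
  P={3,7}:  v_{3} + v_{7} = v_{6} + v_{9} ; sig = ⟨2 | 1 1⟩
  P={3,8}:  v_{3} + v_{8} = v_{4} + v_{6} ; sig = ⟨2 | 1 1⟩
  P={5,7}:  v_{5} + v_{7} = v_{2} + v_{6} ; sig = ⟨2 | 1 1⟩
  P={6,7}:  v_{6} + v_{7} = v_{2} + v_{9} ; sig = ⟨2 | 1 1⟩
  P={6,8}:  v_{6} + v_{8} = v_{2} + v_{4} ; sig = ⟨2 | 1 1⟩
  P={1,6}:  v_{1} + v_{6} = v_{4} + 2·v_{9} ; sig = ⟨2 | 1 2⟩
  P={3,5}:  v_{3} + v_{5} = v_{4} + 3·v_{6} ; sig = ⟨2 | 1 3⟩
  P={2,3}:  v_{2} + v_{3} = 2·v_{6} ; sig = ⟨2 | 2⟩
  P={5,9}:  v_{5} + v_{9} = 2·v_{6} ; sig = ⟨2 | 2⟩
  P={0,3}:  v_{0} + v_{3} = 2·v_{4} + 2·v_{9} ; sig = ⟨2 | 2 2⟩
  P={5,8}:  v_{5} + v_{8} = 2·v_{2} + 2·v_{4} ; sig = ⟨2 | 2 2⟩
  P={1,3}:  v_{1} + v_{3} = 2·v_{4} + 3·v_{9} ; sig = ⟨2 | 2 3⟩
  P={2,4,6}:  v_{2} + v_{4} + v_{6} = v_{5} ; sig = ⟨3 | 1⟩
  P={2,4,9}:  v_{2} + v_{4} + v_{9} = v_{6} ; sig = ⟨3 | 1⟩
  P={4,6,9}:  v_{4} + v_{6} + v_{9} = v_{3} ; sig = ⟨3 | 1⟩

Signatures (|P|; sorted positive RHS coefficients), sorted:
[⟨2 | 0⟩, ⟨2 | 0⟩, ⟨2 | 0⟩, ⟨2 | 1⟩, ⟨2 | 1⟩, ⟨2 | 1⟩, ⟨2 | 1⟩, ⟨2 | 1 1⟩, ⟨2 | 1 1⟩, ⟨2 | 1 1⟩, ⟨2 | 1 1⟩, ⟨2 | 1 1⟩, ⟨2 | 1 1⟩, ⟨2 | 1 1⟩, ⟨2 | 1 2⟩, ⟨2 | 1 3⟩, ⟨2 | 2⟩, ⟨2 | 2⟩, ⟨2 | 2 2⟩, ⟨2 | 2 2⟩, ⟨2 | 2 3⟩, ⟨3 | 1⟩, ⟨3 | 1⟩, ⟨3 | 1⟩]


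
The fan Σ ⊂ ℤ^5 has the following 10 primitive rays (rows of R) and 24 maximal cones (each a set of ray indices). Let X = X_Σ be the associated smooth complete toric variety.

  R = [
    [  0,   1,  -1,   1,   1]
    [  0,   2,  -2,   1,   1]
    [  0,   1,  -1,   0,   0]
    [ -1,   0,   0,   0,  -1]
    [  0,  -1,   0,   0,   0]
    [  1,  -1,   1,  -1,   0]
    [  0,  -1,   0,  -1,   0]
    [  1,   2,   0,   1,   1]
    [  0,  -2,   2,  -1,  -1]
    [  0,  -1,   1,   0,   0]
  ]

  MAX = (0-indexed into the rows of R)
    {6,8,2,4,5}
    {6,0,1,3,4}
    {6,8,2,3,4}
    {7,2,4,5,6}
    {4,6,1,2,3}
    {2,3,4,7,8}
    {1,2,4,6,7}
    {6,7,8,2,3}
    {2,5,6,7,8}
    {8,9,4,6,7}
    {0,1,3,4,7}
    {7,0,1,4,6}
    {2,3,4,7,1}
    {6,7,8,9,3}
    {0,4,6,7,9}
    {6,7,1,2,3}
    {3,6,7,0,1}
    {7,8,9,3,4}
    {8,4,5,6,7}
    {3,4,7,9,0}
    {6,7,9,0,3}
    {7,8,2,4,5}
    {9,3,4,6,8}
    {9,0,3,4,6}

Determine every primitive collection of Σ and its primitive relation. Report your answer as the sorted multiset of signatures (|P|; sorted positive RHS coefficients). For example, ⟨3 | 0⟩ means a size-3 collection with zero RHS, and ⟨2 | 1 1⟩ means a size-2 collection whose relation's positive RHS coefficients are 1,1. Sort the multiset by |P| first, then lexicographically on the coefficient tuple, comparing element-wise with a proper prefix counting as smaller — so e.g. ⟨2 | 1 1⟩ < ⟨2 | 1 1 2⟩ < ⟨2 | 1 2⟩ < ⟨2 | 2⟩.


Δ(Σ) — 10 vertices, 11 min non-faces:

  {1,8}:  v_{1} + v_{8} = 0  so sig = ⟨2 | 0⟩
  {2,9}:  v_{2} + v_{9} = 0  so sig = ⟨2 | 0⟩
  {0,2}:  v_{0} + v_{2} = v_{1}  so sig = ⟨2 | 1⟩
  {0,8}:  v_{0} + v_{8} = v_{9}  so sig = ⟨2 | 1⟩
  {1,9}:  v_{1} + v_{9} = v_{0}  so sig = ⟨2 | 1⟩
  {3,5}:  v_{3} + v_{5} = v_{2} + v_{8}  so sig = ⟨2 | 1 1⟩
  {0,5}:  v_{0} + v_{5} = v_{4} + v_{6} + v_{7}  so sig = ⟨2 | 1 1 1⟩
  {1,5}:  v_{1} + v_{5} = v_{2} + v_{4} + v_{6} + v_{7}  so sig = ⟨2 | 1 1 1 1⟩
  {5,9}:  v_{5} + v_{9} = v_{4} + v_{6} + v_{7} + v_{8}  so sig = ⟨2 | 1 1 1 1⟩
  {3,4,6,7}:  v_{3} + v_{4} + v_{6} + v_{7} = 0  so sig = ⟨4 | 0⟩
  {2,4,6,7,8}:  v_{2} + v_{4} + v_{6} + v_{7} + v_{8} = v_{5}  so sig = ⟨5 | 1⟩

Hence PRS(X_Σ) =
{ ⟨2 | 0⟩ ×2,  ⟨2 | 1⟩ ×3,  ⟨2 | 1 1⟩,  ⟨2 | 1 1 1⟩,  ⟨2 | 1 1 1 1⟩ ×2,  ⟨4 | 0⟩,  ⟨5 | 1⟩ }


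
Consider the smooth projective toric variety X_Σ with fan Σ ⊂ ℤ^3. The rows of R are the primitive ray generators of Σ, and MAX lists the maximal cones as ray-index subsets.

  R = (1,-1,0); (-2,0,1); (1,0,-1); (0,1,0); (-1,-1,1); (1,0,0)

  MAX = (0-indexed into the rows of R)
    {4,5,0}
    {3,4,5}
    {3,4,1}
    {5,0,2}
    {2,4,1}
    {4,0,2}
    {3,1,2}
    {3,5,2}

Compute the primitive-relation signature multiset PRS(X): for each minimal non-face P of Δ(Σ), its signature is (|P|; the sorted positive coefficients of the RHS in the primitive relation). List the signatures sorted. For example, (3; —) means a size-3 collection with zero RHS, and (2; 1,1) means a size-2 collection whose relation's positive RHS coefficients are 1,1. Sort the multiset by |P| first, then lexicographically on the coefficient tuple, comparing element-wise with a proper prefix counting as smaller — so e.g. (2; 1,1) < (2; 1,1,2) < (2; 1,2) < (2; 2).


Δ(Σ) — 6 vertices, 5 min non-faces:

  {0,1}:  v_{0} + v_{1} = v_{4} — sig = (2; 1)
  {0,3}:  v_{0} + v_{3} = v_{5} — sig = (2; 1)
  {1,5}:  v_{1} + v_{5} = v_{3} + v_{4} — sig = (2; 1,1)
  {2,3,4}:  v_{2} + v_{3} + v_{4} = 0 — sig = (3; —)
  {2,4,5}:  v_{2} + v_{4} + v_{5} = v_{0} — sig = (3; 1)

Sorted signature multiset PRS(X):
[(2; 1), (2; 1), (2; 1,1), (3; —), (3; 1)]


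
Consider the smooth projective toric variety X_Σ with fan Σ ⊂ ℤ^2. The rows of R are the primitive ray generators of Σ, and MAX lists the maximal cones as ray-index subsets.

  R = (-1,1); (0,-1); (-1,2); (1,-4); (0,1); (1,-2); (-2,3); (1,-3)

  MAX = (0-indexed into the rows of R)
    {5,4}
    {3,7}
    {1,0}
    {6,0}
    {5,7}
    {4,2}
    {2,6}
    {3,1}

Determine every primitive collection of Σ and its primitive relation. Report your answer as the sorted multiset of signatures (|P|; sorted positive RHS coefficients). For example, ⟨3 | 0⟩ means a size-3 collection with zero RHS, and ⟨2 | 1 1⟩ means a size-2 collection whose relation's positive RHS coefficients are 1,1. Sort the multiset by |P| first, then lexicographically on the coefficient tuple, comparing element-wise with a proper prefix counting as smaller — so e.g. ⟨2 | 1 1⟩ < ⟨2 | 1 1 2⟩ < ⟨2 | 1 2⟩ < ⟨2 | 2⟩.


Δ(Σ) — 8 vertices, 20 min non-faces:

  P = {1,4}:  v_{1} + v_{4} = 0 — sig = ⟨2 | 0⟩
  P = {2,5}:  v_{2} + v_{5} = 0 — sig = ⟨2 | 0⟩
  P = {0,2}:  v_{0} + v_{2} = v_{6} — sig = ⟨2 | 1⟩
  P = {0,4}:  v_{0} + v_{4} = v_{2} — sig = ⟨2 | 1⟩
  P = {0,5}:  v_{0} + v_{5} = v_{1} — sig = ⟨2 | 1⟩
  P = {1,2}:  v_{1} + v_{2} = v_{0} — sig = ⟨2 | 1⟩
  P = {1,5}:  v_{1} + v_{5} = v_{7} — sig = ⟨2 | 1⟩
  P = {1,7}:  v_{1} + v_{7} = v_{3} — sig = ⟨2 | 1⟩
  P = {2,7}:  v_{2} + v_{7} = v_{1} — sig = ⟨2 | 1⟩
  P = {3,4}:  v_{3} + v_{4} = v_{7} — sig = ⟨2 | 1⟩
  P = {4,7}:  v_{4} + v_{7} = v_{5} — sig = ⟨2 | 1⟩
  P = {5,6}:  v_{5} + v_{6} = v_{0} — sig = ⟨2 | 1⟩
  P = {6,7}:  v_{6} + v_{7} = v_{0} + v_{1} — sig = ⟨2 | 1 1⟩
  P = {3,6}:  v_{3} + v_{6} = v_{0} + 2·v_{1} — sig = ⟨2 | 1 2⟩
  P = {0,7}:  v_{0} + v_{7} = 2·v_{1} — sig = ⟨2 | 2⟩
  P = {1,6}:  v_{1} + v_{6} = 2·v_{0} — sig = ⟨2 | 2⟩
  P = {2,3}:  v_{2} + v_{3} = 2·v_{1} — sig = ⟨2 | 2⟩
  P = {3,5}:  v_{3} + v_{5} = 2·v_{7} — sig = ⟨2 | 2⟩
  P = {4,6}:  v_{4} + v_{6} = 2·v_{2} — sig = ⟨2 | 2⟩
  P = {0,3}:  v_{0} + v_{3} = 3·v_{1} — sig = ⟨2 | 3⟩

Signatures (|P|; sorted positive RHS coefficients), sorted:
{ ⟨2 | 0⟩ ×2,  ⟨2 | 1⟩ ×10,  ⟨2 | 1 1⟩,  ⟨2 | 1 2⟩,  ⟨2 | 2⟩ ×5,  ⟨2 | 3⟩ }
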